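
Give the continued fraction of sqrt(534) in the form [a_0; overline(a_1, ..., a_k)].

[23; overline(9, 4, 1, 1, 22, 1, 1, 4, 9, 46)]

Write x_i = (sqrt(534) + m_i)/d_i with (m_0, d_0) = (0, 1). a_0 = floor(sqrt(534)) = 23, since 23^2 = 529 <= 534 < 576 = 24^2.
Iterate m_{i+1} = d_i*a_i - m_i, d_{i+1} = (534 - m_{i+1}^2)/d_i, a_{i+1} = floor((a_0 + m_{i+1})/d_{i+1}):
  m_1 = 1*23 - 0 = 23, d_1 = (534 - 23^2)/1 = 5/1 = 5, a_1 = floor((23 + 23)/5) = 9.
  m_2 = 5*9 - 23 = 22, d_2 = (534 - 22^2)/5 = 50/5 = 10, a_2 = floor((23 + 22)/10) = 4.
  m_3 = 10*4 - 22 = 18, d_3 = (534 - 18^2)/10 = 210/10 = 21, a_3 = floor((23 + 18)/21) = 1.
  m_4 = 21*1 - 18 = 3, d_4 = (534 - 3^2)/21 = 525/21 = 25, a_4 = floor((23 + 3)/25) = 1.
  m_5 = 25*1 - 3 = 22, d_5 = (534 - 22^2)/25 = 50/25 = 2, a_5 = floor((23 + 22)/2) = 22.
  m_6 = 2*22 - 22 = 22, d_6 = (534 - 22^2)/2 = 50/2 = 25, a_6 = floor((23 + 22)/25) = 1.
  m_7 = 25*1 - 22 = 3, d_7 = (534 - 3^2)/25 = 525/25 = 21, a_7 = floor((23 + 3)/21) = 1.
  m_8 = 21*1 - 3 = 18, d_8 = (534 - 18^2)/21 = 210/21 = 10, a_8 = floor((23 + 18)/10) = 4.
  m_9 = 10*4 - 18 = 22, d_9 = (534 - 22^2)/10 = 50/10 = 5, a_9 = floor((23 + 22)/5) = 9.
  m_10 = 5*9 - 22 = 23, d_10 = (534 - 23^2)/5 = 5/5 = 1, a_10 = floor((23 + 23)/1) = 46.
  m_11 = 1*46 - 23 = 23, d_11 = (534 - 23^2)/1 = 5/1 = 5: (m_11, d_11) = (m_1, d_1) = (23, 5), so from here the quotients repeat a_1, ..., a_10; the period length is 10.
Hence the expansion of sqrt(534) is a_0 = 23 followed by the repeating block 9, 4, 1, 1, 22, 1, 1, 4, 9, 46 (period 10).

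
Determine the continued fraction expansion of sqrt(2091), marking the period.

[45; (1, 2, 1, 2, 45, 2, 1, 2, 1, 90)]

Write x_i = (sqrt(2091) + m_i)/d_i with (m_0, d_0) = (0, 1). a_0 = floor(sqrt(2091)) = 45, since 45^2 = 2025 <= 2091 < 2116 = 46^2.
Iterate m_{i+1} = d_i*a_i - m_i, d_{i+1} = (2091 - m_{i+1}^2)/d_i, a_{i+1} = floor((a_0 + m_{i+1})/d_{i+1}):
  m_1 = 1*45 - 0 = 45, d_1 = (2091 - 45^2)/1 = 66/1 = 66, a_1 = floor((45 + 45)/66) = 1.
  m_2 = 66*1 - 45 = 21, d_2 = (2091 - 21^2)/66 = 1650/66 = 25, a_2 = floor((45 + 21)/25) = 2.
  m_3 = 25*2 - 21 = 29, d_3 = (2091 - 29^2)/25 = 1250/25 = 50, a_3 = floor((45 + 29)/50) = 1.
  m_4 = 50*1 - 29 = 21, d_4 = (2091 - 21^2)/50 = 1650/50 = 33, a_4 = floor((45 + 21)/33) = 2.
  m_5 = 33*2 - 21 = 45, d_5 = (2091 - 45^2)/33 = 66/33 = 2, a_5 = floor((45 + 45)/2) = 45.
  m_6 = 2*45 - 45 = 45, d_6 = (2091 - 45^2)/2 = 66/2 = 33, a_6 = floor((45 + 45)/33) = 2.
  m_7 = 33*2 - 45 = 21, d_7 = (2091 - 21^2)/33 = 1650/33 = 50, a_7 = floor((45 + 21)/50) = 1.
  m_8 = 50*1 - 21 = 29, d_8 = (2091 - 29^2)/50 = 1250/50 = 25, a_8 = floor((45 + 29)/25) = 2.
  m_9 = 25*2 - 29 = 21, d_9 = (2091 - 21^2)/25 = 1650/25 = 66, a_9 = floor((45 + 21)/66) = 1.
  m_10 = 66*1 - 21 = 45, d_10 = (2091 - 45^2)/66 = 66/66 = 1, a_10 = floor((45 + 45)/1) = 90.
  m_11 = 1*90 - 45 = 45, d_11 = (2091 - 45^2)/1 = 66/1 = 66: (m_11, d_11) = (m_1, d_1) = (45, 66), so from here the quotients repeat a_1, ..., a_10; the period length is 10.
Hence the expansion of sqrt(2091) is a_0 = 45 followed by the repeating block 1, 2, 1, 2, 45, 2, 1, 2, 1, 90 (period 10).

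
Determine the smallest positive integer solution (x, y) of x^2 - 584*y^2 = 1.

(x, y) = (145, 6)

First expand sqrt(584) as a continued fraction. With x_i = (sqrt(584) + m_i)/d_i and (m_0, d_0) = (0, 1): a_0 = floor(sqrt(584)) = 24, since 24^2 = 576 <= 584 < 625 = 25^2.
Iterate m_{i+1} = d_i*a_i - m_i, d_{i+1} = (584 - m_{i+1}^2)/d_i, a_{i+1} = floor((a_0 + m_{i+1})/d_{i+1}):
  m_1 = 1*24 - 0 = 24, d_1 = (584 - 24^2)/1 = 8/1 = 8, a_1 = floor((24 + 24)/8) = 6.
  m_2 = 8*6 - 24 = 24, d_2 = (584 - 24^2)/8 = 8/8 = 1, a_2 = floor((24 + 24)/1) = 48.
  m_3 = 1*48 - 24 = 24, d_3 = (584 - 24^2)/1 = 8/1 = 8: (m_3, d_3) = (m_1, d_1) = (24, 8), so from here the quotients repeat a_1, a_2; the period length is 2.
So sqrt(584) = [24; (6, 48)] with period length k = 2.
k is even, so the fundamental solution of x^2 - 584y^2 = 1 is (p_{k-1}, q_{k-1}) = (p_1, q_1); compute convergents through index 1.
Convergents (p_i = a_i*p_{i-1} + p_{i-2}, q_i = a_i*q_{i-1} + q_{i-2} with p_{-2}=0, p_{-1}=1, q_{-2}=1, q_{-1}=0):
  i=0: a_0=24, p_0 = 24*1 + 0 = 24, q_0 = 24*0 + 1 = 1.
  i=1: a_1=6, p_1 = 6*24 + 1 = 145, q_1 = 6*1 + 0 = 6.
Check: 145^2 - 584*6^2 = 21025 - 21024 = 1, so (x, y) = (145, 6) solves the equation, and by the theorem it is the least positive solution.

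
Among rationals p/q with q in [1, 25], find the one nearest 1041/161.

Expand x = 1041/161 as a continued fraction with the Euclidean algorithm:
  1041 = 6*161 + 75, so a_0 = 6.
  161 = 2*75 + 11, so a_1 = 2.
  75 = 6*11 + 9, so a_2 = 6.
  11 = 1*9 + 2, so a_3 = 1.
  9 = 4*2 + 1, so a_4 = 4.
  2 = 2*1 + 0, so a_5 = 2.
so x = [6; 2, 6, 1, 4, 2].
Convergents (p_i = a_i*p_{i-1} + p_{i-2}, q_i = a_i*q_{i-1} + q_{i-2} with p_{-2}=0, p_{-1}=1, q_{-2}=1, q_{-1}=0), until the denominator exceeds 25:
  i=0: a_0=6, p_0 = 6*1 + 0 = 6, q_0 = 6*0 + 1 = 1.
  i=1: a_1=2, p_1 = 2*6 + 1 = 13, q_1 = 2*1 + 0 = 2.
  i=2: a_2=6, p_2 = 6*13 + 6 = 84, q_2 = 6*2 + 1 = 13.
  i=3: a_3=1, p_3 = 1*84 + 13 = 97, q_3 = 1*13 + 2 = 15.
  i=4: a_4=4, p_4 = 4*97 + 84 = 472, q_4 = 4*15 + 13 = 73.
q_4 = 73 > 25, so the last convergent with denominator <= 25 is p_3/q_3 = 97/15.
The closest fraction with denominator <= 25 is either p_3/q_3 or the intermediate fraction (k*p_3 + p_2)/(k*q_3 + q_2) with the largest k >= 1 whose denominator stays <= 25; these approach x as k grows, and every other convergent or intermediate fraction in range is farther away.
Largest k: floor((25 - q_2)/q_3) = floor((25 - 13)/15) = 0.
Since k = 0, no intermediate fraction beyond p_3/q_3 has denominator <= 25, so the convergent 97/15 is the closest (its error is |1041*15 - 97*161|/(161*15) = 2/2415).

97/15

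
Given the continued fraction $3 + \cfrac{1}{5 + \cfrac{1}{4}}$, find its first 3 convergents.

Using the convergent recurrence p_i = a_i*p_{i-1} + p_{i-2}, q_i = a_i*q_{i-1} + q_{i-2} with p_{-2}=0, p_{-1}=1, q_{-2}=1, q_{-1}=0:
  i=0: a_0=3, p_0 = 3*1 + 0 = 3, q_0 = 3*0 + 1 = 1.
  i=1: a_1=5, p_1 = 5*3 + 1 = 16, q_1 = 5*1 + 0 = 5.
  i=2: a_2=4, p_2 = 4*16 + 3 = 67, q_2 = 4*5 + 1 = 21.

3/1, 16/5, 67/21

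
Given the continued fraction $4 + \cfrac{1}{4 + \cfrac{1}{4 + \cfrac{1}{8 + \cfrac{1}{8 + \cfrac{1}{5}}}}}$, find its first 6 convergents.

4/1, 17/4, 72/17, 593/140, 4816/1137, 24673/5825

Using the convergent recurrence p_i = a_i*p_{i-1} + p_{i-2}, q_i = a_i*q_{i-1} + q_{i-2} with p_{-2}=0, p_{-1}=1, q_{-2}=1, q_{-1}=0:
  i=0: a_0=4, p_0 = 4*1 + 0 = 4, q_0 = 4*0 + 1 = 1.
  i=1: a_1=4, p_1 = 4*4 + 1 = 17, q_1 = 4*1 + 0 = 4.
  i=2: a_2=4, p_2 = 4*17 + 4 = 72, q_2 = 4*4 + 1 = 17.
  i=3: a_3=8, p_3 = 8*72 + 17 = 593, q_3 = 8*17 + 4 = 140.
  i=4: a_4=8, p_4 = 8*593 + 72 = 4816, q_4 = 8*140 + 17 = 1137.
  i=5: a_5=5, p_5 = 5*4816 + 593 = 24673, q_5 = 5*1137 + 140 = 5825.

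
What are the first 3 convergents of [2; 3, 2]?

2/1, 7/3, 16/7

Using the convergent recurrence p_i = a_i*p_{i-1} + p_{i-2}, q_i = a_i*q_{i-1} + q_{i-2} with p_{-2}=0, p_{-1}=1, q_{-2}=1, q_{-1}=0:
  i=0: a_0=2, p_0 = 2*1 + 0 = 2, q_0 = 2*0 + 1 = 1.
  i=1: a_1=3, p_1 = 3*2 + 1 = 7, q_1 = 3*1 + 0 = 3.
  i=2: a_2=2, p_2 = 2*7 + 2 = 16, q_2 = 2*3 + 1 = 7.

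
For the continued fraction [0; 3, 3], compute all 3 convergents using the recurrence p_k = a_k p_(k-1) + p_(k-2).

0/1, 1/3, 3/10

Using the convergent recurrence p_i = a_i*p_{i-1} + p_{i-2}, q_i = a_i*q_{i-1} + q_{i-2} with p_{-2}=0, p_{-1}=1, q_{-2}=1, q_{-1}=0:
  i=0: a_0=0, p_0 = 0*1 + 0 = 0, q_0 = 0*0 + 1 = 1.
  i=1: a_1=3, p_1 = 3*0 + 1 = 1, q_1 = 3*1 + 0 = 3.
  i=2: a_2=3, p_2 = 3*1 + 0 = 3, q_2 = 3*3 + 1 = 10.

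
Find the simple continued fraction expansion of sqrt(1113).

Write x_i = (sqrt(1113) + m_i)/d_i with (m_0, d_0) = (0, 1). a_0 = floor(sqrt(1113)) = 33, since 33^2 = 1089 <= 1113 < 1156 = 34^2.
Iterate m_{i+1} = d_i*a_i - m_i, d_{i+1} = (1113 - m_{i+1}^2)/d_i, a_{i+1} = floor((a_0 + m_{i+1})/d_{i+1}):
  m_1 = 1*33 - 0 = 33, d_1 = (1113 - 33^2)/1 = 24/1 = 24, a_1 = floor((33 + 33)/24) = 2.
  m_2 = 24*2 - 33 = 15, d_2 = (1113 - 15^2)/24 = 888/24 = 37, a_2 = floor((33 + 15)/37) = 1.
  m_3 = 37*1 - 15 = 22, d_3 = (1113 - 22^2)/37 = 629/37 = 17, a_3 = floor((33 + 22)/17) = 3.
  m_4 = 17*3 - 22 = 29, d_4 = (1113 - 29^2)/17 = 272/17 = 16, a_4 = floor((33 + 29)/16) = 3.
  m_5 = 16*3 - 29 = 19, d_5 = (1113 - 19^2)/16 = 752/16 = 47, a_5 = floor((33 + 19)/47) = 1.
  m_6 = 47*1 - 19 = 28, d_6 = (1113 - 28^2)/47 = 329/47 = 7, a_6 = floor((33 + 28)/7) = 8.
  m_7 = 7*8 - 28 = 28, d_7 = (1113 - 28^2)/7 = 329/7 = 47, a_7 = floor((33 + 28)/47) = 1.
  m_8 = 47*1 - 28 = 19, d_8 = (1113 - 19^2)/47 = 752/47 = 16, a_8 = floor((33 + 19)/16) = 3.
  m_9 = 16*3 - 19 = 29, d_9 = (1113 - 29^2)/16 = 272/16 = 17, a_9 = floor((33 + 29)/17) = 3.
  m_10 = 17*3 - 29 = 22, d_10 = (1113 - 22^2)/17 = 629/17 = 37, a_10 = floor((33 + 22)/37) = 1.
  m_11 = 37*1 - 22 = 15, d_11 = (1113 - 15^2)/37 = 888/37 = 24, a_11 = floor((33 + 15)/24) = 2.
  m_12 = 24*2 - 15 = 33, d_12 = (1113 - 33^2)/24 = 24/24 = 1, a_12 = floor((33 + 33)/1) = 66.
  m_13 = 1*66 - 33 = 33, d_13 = (1113 - 33^2)/1 = 24/1 = 24: (m_13, d_13) = (m_1, d_1) = (33, 24), so from here the quotients repeat a_1, ..., a_12; the period length is 12.
Hence the expansion of sqrt(1113) is a_0 = 33 followed by the repeating block 2, 1, 3, 3, 1, 8, 1, 3, 3, 1, 2, 66 (period 12).

[33; (2, 1, 3, 3, 1, 8, 1, 3, 3, 1, 2, 66)]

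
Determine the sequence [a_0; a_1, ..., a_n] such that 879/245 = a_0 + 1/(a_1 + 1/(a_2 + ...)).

Run the Euclidean algorithm on 879 and 245; the successive quotients are the partial quotients a_0, a_1, ... (each step inverts the fractional part left over by the previous one):
  879 = 3*245 + 144, so a_0 = 3.
  245 = 1*144 + 101, so a_1 = 1.
  144 = 1*101 + 43, so a_2 = 1.
  101 = 2*43 + 15, so a_3 = 2.
  43 = 2*15 + 13, so a_4 = 2.
  15 = 1*13 + 2, so a_5 = 1.
  13 = 6*2 + 1, so a_6 = 6.
  2 = 2*1 + 0, so a_7 = 2.
The remainder reaches 0 after 8 divisions, so the expansion has 8 partial quotients, read off in order.

[3; 1, 1, 2, 2, 1, 6, 2]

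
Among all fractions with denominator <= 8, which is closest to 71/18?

4/1

Expand x = 71/18 as a continued fraction with the Euclidean algorithm:
  71 = 3*18 + 17, so a_0 = 3.
  18 = 1*17 + 1, so a_1 = 1.
  17 = 17*1 + 0, so a_2 = 17.
so x = [3; 1, 17].
Convergents (p_i = a_i*p_{i-1} + p_{i-2}, q_i = a_i*q_{i-1} + q_{i-2} with p_{-2}=0, p_{-1}=1, q_{-2}=1, q_{-1}=0), until the denominator exceeds 8:
  i=0: a_0=3, p_0 = 3*1 + 0 = 3, q_0 = 3*0 + 1 = 1.
  i=1: a_1=1, p_1 = 1*3 + 1 = 4, q_1 = 1*1 + 0 = 1.
  i=2: a_2=17, p_2 = 17*4 + 3 = 71, q_2 = 17*1 + 1 = 18.
q_2 = 18 > 8, so the last convergent with denominator <= 8 is p_1/q_1 = 4/1.
The closest fraction with denominator <= 8 is either p_1/q_1 or the intermediate fraction (k*p_1 + p_0)/(k*q_1 + q_0) with the largest k >= 1 whose denominator stays <= 8; these approach x as k grows, and every other convergent or intermediate fraction in range is farther away.
Largest k: floor((8 - q_0)/q_1) = floor((8 - 1)/1) = 7.
That gives (7*4 + 3)/(7*1 + 1) = 31/8.
Compare the errors: |x - 4/1| = |71*1 - 4*18|/(18*1) = 1/18, and |x - 31/8| = |71*8 - 31*18|/(18*8) = 10/144.
Cross-multiplying, 1*144 = 144 < 180 = 10*18, so 1/18 is smaller: the convergent 4/1 is closer to x than 31/8.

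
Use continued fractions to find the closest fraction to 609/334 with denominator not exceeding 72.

Expand x = 609/334 as a continued fraction with the Euclidean algorithm:
  609 = 1*334 + 275, so a_0 = 1.
  334 = 1*275 + 59, so a_1 = 1.
  275 = 4*59 + 39, so a_2 = 4.
  59 = 1*39 + 20, so a_3 = 1.
  39 = 1*20 + 19, so a_4 = 1.
  20 = 1*19 + 1, so a_5 = 1.
  19 = 19*1 + 0, so a_6 = 19.
so x = [1; 1, 4, 1, 1, 1, 19].
Convergents (p_i = a_i*p_{i-1} + p_{i-2}, q_i = a_i*q_{i-1} + q_{i-2} with p_{-2}=0, p_{-1}=1, q_{-2}=1, q_{-1}=0), until the denominator exceeds 72:
  i=0: a_0=1, p_0 = 1*1 + 0 = 1, q_0 = 1*0 + 1 = 1.
  i=1: a_1=1, p_1 = 1*1 + 1 = 2, q_1 = 1*1 + 0 = 1.
  i=2: a_2=4, p_2 = 4*2 + 1 = 9, q_2 = 4*1 + 1 = 5.
  i=3: a_3=1, p_3 = 1*9 + 2 = 11, q_3 = 1*5 + 1 = 6.
  i=4: a_4=1, p_4 = 1*11 + 9 = 20, q_4 = 1*6 + 5 = 11.
  i=5: a_5=1, p_5 = 1*20 + 11 = 31, q_5 = 1*11 + 6 = 17.
  i=6: a_6=19, p_6 = 19*31 + 20 = 609, q_6 = 19*17 + 11 = 334.
q_6 = 334 > 72, so the last convergent with denominator <= 72 is p_5/q_5 = 31/17.
The closest fraction with denominator <= 72 is either p_5/q_5 or the intermediate fraction (k*p_5 + p_4)/(k*q_5 + q_4) with the largest k >= 1 whose denominator stays <= 72; these approach x as k grows, and every other convergent or intermediate fraction in range is farther away.
Largest k: floor((72 - q_4)/q_5) = floor((72 - 11)/17) = 3.
That gives (3*31 + 20)/(3*17 + 11) = 113/62.
Compare the errors: |x - 31/17| = |609*17 - 31*334|/(334*17) = 1/5678, and |x - 113/62| = |609*62 - 113*334|/(334*62) = 16/20708.
Cross-multiplying, 1*20708 = 20708 < 90848 = 16*5678, so 1/5678 is smaller: the convergent 31/17 is closer to x than 113/62.

31/17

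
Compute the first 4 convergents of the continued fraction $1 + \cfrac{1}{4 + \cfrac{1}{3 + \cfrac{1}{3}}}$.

1/1, 5/4, 16/13, 53/43

Using the convergent recurrence p_i = a_i*p_{i-1} + p_{i-2}, q_i = a_i*q_{i-1} + q_{i-2} with p_{-2}=0, p_{-1}=1, q_{-2}=1, q_{-1}=0:
  i=0: a_0=1, p_0 = 1*1 + 0 = 1, q_0 = 1*0 + 1 = 1.
  i=1: a_1=4, p_1 = 4*1 + 1 = 5, q_1 = 4*1 + 0 = 4.
  i=2: a_2=3, p_2 = 3*5 + 1 = 16, q_2 = 3*4 + 1 = 13.
  i=3: a_3=3, p_3 = 3*16 + 5 = 53, q_3 = 3*13 + 4 = 43.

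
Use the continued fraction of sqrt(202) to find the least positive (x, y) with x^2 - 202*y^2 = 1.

(x, y) = (19731763, 1388322)

First expand sqrt(202) as a continued fraction. With x_i = (sqrt(202) + m_i)/d_i and (m_0, d_0) = (0, 1): a_0 = floor(sqrt(202)) = 14, since 14^2 = 196 <= 202 < 225 = 15^2.
Iterate m_{i+1} = d_i*a_i - m_i, d_{i+1} = (202 - m_{i+1}^2)/d_i, a_{i+1} = floor((a_0 + m_{i+1})/d_{i+1}):
  m_1 = 1*14 - 0 = 14, d_1 = (202 - 14^2)/1 = 6/1 = 6, a_1 = floor((14 + 14)/6) = 4.
  m_2 = 6*4 - 14 = 10, d_2 = (202 - 10^2)/6 = 102/6 = 17, a_2 = floor((14 + 10)/17) = 1.
  m_3 = 17*1 - 10 = 7, d_3 = (202 - 7^2)/17 = 153/17 = 9, a_3 = floor((14 + 7)/9) = 2.
  m_4 = 9*2 - 7 = 11, d_4 = (202 - 11^2)/9 = 81/9 = 9, a_4 = floor((14 + 11)/9) = 2.
  m_5 = 9*2 - 11 = 7, d_5 = (202 - 7^2)/9 = 153/9 = 17, a_5 = floor((14 + 7)/17) = 1.
  m_6 = 17*1 - 7 = 10, d_6 = (202 - 10^2)/17 = 102/17 = 6, a_6 = floor((14 + 10)/6) = 4.
  m_7 = 6*4 - 10 = 14, d_7 = (202 - 14^2)/6 = 6/6 = 1, a_7 = floor((14 + 14)/1) = 28.
  m_8 = 1*28 - 14 = 14, d_8 = (202 - 14^2)/1 = 6/1 = 6: (m_8, d_8) = (m_1, d_1) = (14, 6), so from here the quotients repeat a_1, ..., a_7; the period length is 7.
So sqrt(202) = [14; (4, 1, 2, 2, 1, 4, 28)] with period length k = 7.
k is odd, so (p_{k-1}, q_{k-1}) only solves x^2 - 202y^2 = -1 and the fundamental solution of x^2 - 202y^2 = 1 is (p_{2k-1}, q_{2k-1}) = (p_13, q_13); compute convergents through index 13, running through the period twice.
Convergents (p_i = a_i*p_{i-1} + p_{i-2}, q_i = a_i*q_{i-1} + q_{i-2} with p_{-2}=0, p_{-1}=1, q_{-2}=1, q_{-1}=0):
  i=0: a_0=14, p_0 = 14*1 + 0 = 14, q_0 = 14*0 + 1 = 1.
  i=1: a_1=4, p_1 = 4*14 + 1 = 57, q_1 = 4*1 + 0 = 4.
  i=2: a_2=1, p_2 = 1*57 + 14 = 71, q_2 = 1*4 + 1 = 5.
  i=3: a_3=2, p_3 = 2*71 + 57 = 199, q_3 = 2*5 + 4 = 14.
  i=4: a_4=2, p_4 = 2*199 + 71 = 469, q_4 = 2*14 + 5 = 33.
  i=5: a_5=1, p_5 = 1*469 + 199 = 668, q_5 = 1*33 + 14 = 47.
  i=6: a_6=4, p_6 = 4*668 + 469 = 3141, q_6 = 4*47 + 33 = 221.
  i=7: a_7=28, p_7 = 28*3141 + 668 = 88616, q_7 = 28*221 + 47 = 6235.
  i=8: a_8=4, p_8 = 4*88616 + 3141 = 357605, q_8 = 4*6235 + 221 = 25161.
  i=9: a_9=1, p_9 = 1*357605 + 88616 = 446221, q_9 = 1*25161 + 6235 = 31396.
  i=10: a_10=2, p_10 = 2*446221 + 357605 = 1250047, q_10 = 2*31396 + 25161 = 87953.
  i=11: a_11=2, p_11 = 2*1250047 + 446221 = 2946315, q_11 = 2*87953 + 31396 = 207302.
  i=12: a_12=1, p_12 = 1*2946315 + 1250047 = 4196362, q_12 = 1*207302 + 87953 = 295255.
  i=13: a_13=4, p_13 = 4*4196362 + 2946315 = 19731763, q_13 = 4*295255 + 207302 = 1388322.
Indeed p_6^2 - 202*q_6^2 = 9865881 - 9865882 = -1, not +1.
Check: 19731763^2 - 202*1388322^2 = 389342471088169 - 389342471088168 = 1, so (x, y) = (19731763, 1388322) solves the equation, and by the theorem it is the least positive solution.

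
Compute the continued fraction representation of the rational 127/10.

Run the Euclidean algorithm on 127 and 10; the successive quotients are the partial quotients a_0, a_1, ... (each step inverts the fractional part left over by the previous one):
  127 = 12*10 + 7, so a_0 = 12.
  10 = 1*7 + 3, so a_1 = 1.
  7 = 2*3 + 1, so a_2 = 2.
  3 = 3*1 + 0, so a_3 = 3.
The remainder reaches 0 after 4 divisions, so the expansion has 4 partial quotients, read off in order.

[12; 1, 2, 3]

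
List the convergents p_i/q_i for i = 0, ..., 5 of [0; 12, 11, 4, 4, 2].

Using the convergent recurrence p_i = a_i*p_{i-1} + p_{i-2}, q_i = a_i*q_{i-1} + q_{i-2} with p_{-2}=0, p_{-1}=1, q_{-2}=1, q_{-1}=0:
  i=0: a_0=0, p_0 = 0*1 + 0 = 0, q_0 = 0*0 + 1 = 1.
  i=1: a_1=12, p_1 = 12*0 + 1 = 1, q_1 = 12*1 + 0 = 12.
  i=2: a_2=11, p_2 = 11*1 + 0 = 11, q_2 = 11*12 + 1 = 133.
  i=3: a_3=4, p_3 = 4*11 + 1 = 45, q_3 = 4*133 + 12 = 544.
  i=4: a_4=4, p_4 = 4*45 + 11 = 191, q_4 = 4*544 + 133 = 2309.
  i=5: a_5=2, p_5 = 2*191 + 45 = 427, q_5 = 2*2309 + 544 = 5162.

0/1, 1/12, 11/133, 45/544, 191/2309, 427/5162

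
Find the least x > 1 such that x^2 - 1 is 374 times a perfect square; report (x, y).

First expand sqrt(374) as a continued fraction. With x_i = (sqrt(374) + m_i)/d_i and (m_0, d_0) = (0, 1): a_0 = floor(sqrt(374)) = 19, since 19^2 = 361 <= 374 < 400 = 20^2.
Iterate m_{i+1} = d_i*a_i - m_i, d_{i+1} = (374 - m_{i+1}^2)/d_i, a_{i+1} = floor((a_0 + m_{i+1})/d_{i+1}):
  m_1 = 1*19 - 0 = 19, d_1 = (374 - 19^2)/1 = 13/1 = 13, a_1 = floor((19 + 19)/13) = 2.
  m_2 = 13*2 - 19 = 7, d_2 = (374 - 7^2)/13 = 325/13 = 25, a_2 = floor((19 + 7)/25) = 1.
  m_3 = 25*1 - 7 = 18, d_3 = (374 - 18^2)/25 = 50/25 = 2, a_3 = floor((19 + 18)/2) = 18.
  m_4 = 2*18 - 18 = 18, d_4 = (374 - 18^2)/2 = 50/2 = 25, a_4 = floor((19 + 18)/25) = 1.
  m_5 = 25*1 - 18 = 7, d_5 = (374 - 7^2)/25 = 325/25 = 13, a_5 = floor((19 + 7)/13) = 2.
  m_6 = 13*2 - 7 = 19, d_6 = (374 - 19^2)/13 = 13/13 = 1, a_6 = floor((19 + 19)/1) = 38.
  m_7 = 1*38 - 19 = 19, d_7 = (374 - 19^2)/1 = 13/1 = 13: (m_7, d_7) = (m_1, d_1) = (19, 13), so from here the quotients repeat a_1, ..., a_6; the period length is 6.
So sqrt(374) = [19; (2, 1, 18, 1, 2, 38)] with period length k = 6.
k is even, so the fundamental solution of x^2 - 374y^2 = 1 is (p_{k-1}, q_{k-1}) = (p_5, q_5); compute convergents through index 5.
Convergents (p_i = a_i*p_{i-1} + p_{i-2}, q_i = a_i*q_{i-1} + q_{i-2} with p_{-2}=0, p_{-1}=1, q_{-2}=1, q_{-1}=0):
  i=0: a_0=19, p_0 = 19*1 + 0 = 19, q_0 = 19*0 + 1 = 1.
  i=1: a_1=2, p_1 = 2*19 + 1 = 39, q_1 = 2*1 + 0 = 2.
  i=2: a_2=1, p_2 = 1*39 + 19 = 58, q_2 = 1*2 + 1 = 3.
  i=3: a_3=18, p_3 = 18*58 + 39 = 1083, q_3 = 18*3 + 2 = 56.
  i=4: a_4=1, p_4 = 1*1083 + 58 = 1141, q_4 = 1*56 + 3 = 59.
  i=5: a_5=2, p_5 = 2*1141 + 1083 = 3365, q_5 = 2*59 + 56 = 174.
Check: 3365^2 - 374*174^2 = 11323225 - 11323224 = 1, so (x, y) = (3365, 174) solves the equation, and by the theorem it is the least positive solution.

(x, y) = (3365, 174)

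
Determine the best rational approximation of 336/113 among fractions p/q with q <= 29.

Expand x = 336/113 as a continued fraction with the Euclidean algorithm:
  336 = 2*113 + 110, so a_0 = 2.
  113 = 1*110 + 3, so a_1 = 1.
  110 = 36*3 + 2, so a_2 = 36.
  3 = 1*2 + 1, so a_3 = 1.
  2 = 2*1 + 0, so a_4 = 2.
so x = [2; 1, 36, 1, 2].
Convergents (p_i = a_i*p_{i-1} + p_{i-2}, q_i = a_i*q_{i-1} + q_{i-2} with p_{-2}=0, p_{-1}=1, q_{-2}=1, q_{-1}=0), until the denominator exceeds 29:
  i=0: a_0=2, p_0 = 2*1 + 0 = 2, q_0 = 2*0 + 1 = 1.
  i=1: a_1=1, p_1 = 1*2 + 1 = 3, q_1 = 1*1 + 0 = 1.
  i=2: a_2=36, p_2 = 36*3 + 2 = 110, q_2 = 36*1 + 1 = 37.
q_2 = 37 > 29, so the last convergent with denominator <= 29 is p_1/q_1 = 3/1.
The closest fraction with denominator <= 29 is either p_1/q_1 or the intermediate fraction (k*p_1 + p_0)/(k*q_1 + q_0) with the largest k >= 1 whose denominator stays <= 29; these approach x as k grows, and every other convergent or intermediate fraction in range is farther away.
Largest k: floor((29 - q_0)/q_1) = floor((29 - 1)/1) = 28.
That gives (28*3 + 2)/(28*1 + 1) = 86/29.
Compare the errors: |x - 3/1| = |336*1 - 3*113|/(113*1) = 3/113, and |x - 86/29| = |336*29 - 86*113|/(113*29) = 26/3277.
Cross-multiplying, 26*113 = 2938 < 9831 = 3*3277, so 26/3277 is smaller: the intermediate fraction 86/29 is closer to x than 3/1.

86/29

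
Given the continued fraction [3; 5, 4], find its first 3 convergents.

3/1, 16/5, 67/21

Using the convergent recurrence p_i = a_i*p_{i-1} + p_{i-2}, q_i = a_i*q_{i-1} + q_{i-2} with p_{-2}=0, p_{-1}=1, q_{-2}=1, q_{-1}=0:
  i=0: a_0=3, p_0 = 3*1 + 0 = 3, q_0 = 3*0 + 1 = 1.
  i=1: a_1=5, p_1 = 5*3 + 1 = 16, q_1 = 5*1 + 0 = 5.
  i=2: a_2=4, p_2 = 4*16 + 3 = 67, q_2 = 4*5 + 1 = 21.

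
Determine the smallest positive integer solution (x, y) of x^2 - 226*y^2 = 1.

(x, y) = (451, 30)

First expand sqrt(226) as a continued fraction. With x_i = (sqrt(226) + m_i)/d_i and (m_0, d_0) = (0, 1): a_0 = floor(sqrt(226)) = 15, since 15^2 = 225 <= 226 < 256 = 16^2.
Iterate m_{i+1} = d_i*a_i - m_i, d_{i+1} = (226 - m_{i+1}^2)/d_i, a_{i+1} = floor((a_0 + m_{i+1})/d_{i+1}):
  m_1 = 1*15 - 0 = 15, d_1 = (226 - 15^2)/1 = 1/1 = 1, a_1 = floor((15 + 15)/1) = 30.
  m_2 = 1*30 - 15 = 15, d_2 = (226 - 15^2)/1 = 1/1 = 1: (m_2, d_2) = (m_1, d_1) = (15, 1), so from here the quotient a_1 repeats; the period length is 1.
So sqrt(226) = [15; (30)] with period length k = 1.
k is odd, so (p_{k-1}, q_{k-1}) only solves x^2 - 226y^2 = -1 and the fundamental solution of x^2 - 226y^2 = 1 is (p_{2k-1}, q_{2k-1}) = (p_1, q_1); compute convergents through index 1, running through the period twice.
Convergents (p_i = a_i*p_{i-1} + p_{i-2}, q_i = a_i*q_{i-1} + q_{i-2} with p_{-2}=0, p_{-1}=1, q_{-2}=1, q_{-1}=0):
  i=0: a_0=15, p_0 = 15*1 + 0 = 15, q_0 = 15*0 + 1 = 1.
  i=1: a_1=30, p_1 = 30*15 + 1 = 451, q_1 = 30*1 + 0 = 30.
Indeed p_0^2 - 226*q_0^2 = 225 - 226 = -1, not +1.
Check: 451^2 - 226*30^2 = 203401 - 203400 = 1, so (x, y) = (451, 30) solves the equation, and by the theorem it is the least positive solution.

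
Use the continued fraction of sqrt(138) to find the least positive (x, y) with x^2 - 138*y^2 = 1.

(x, y) = (47, 4)

First expand sqrt(138) as a continued fraction. With x_i = (sqrt(138) + m_i)/d_i and (m_0, d_0) = (0, 1): a_0 = floor(sqrt(138)) = 11, since 11^2 = 121 <= 138 < 144 = 12^2.
Iterate m_{i+1} = d_i*a_i - m_i, d_{i+1} = (138 - m_{i+1}^2)/d_i, a_{i+1} = floor((a_0 + m_{i+1})/d_{i+1}):
  m_1 = 1*11 - 0 = 11, d_1 = (138 - 11^2)/1 = 17/1 = 17, a_1 = floor((11 + 11)/17) = 1.
  m_2 = 17*1 - 11 = 6, d_2 = (138 - 6^2)/17 = 102/17 = 6, a_2 = floor((11 + 6)/6) = 2.
  m_3 = 6*2 - 6 = 6, d_3 = (138 - 6^2)/6 = 102/6 = 17, a_3 = floor((11 + 6)/17) = 1.
  m_4 = 17*1 - 6 = 11, d_4 = (138 - 11^2)/17 = 17/17 = 1, a_4 = floor((11 + 11)/1) = 22.
  m_5 = 1*22 - 11 = 11, d_5 = (138 - 11^2)/1 = 17/1 = 17: (m_5, d_5) = (m_1, d_1) = (11, 17), so from here the quotients repeat a_1, ..., a_4; the period length is 4.
So sqrt(138) = [11; (1, 2, 1, 22)] with period length k = 4.
k is even, so the fundamental solution of x^2 - 138y^2 = 1 is (p_{k-1}, q_{k-1}) = (p_3, q_3); compute convergents through index 3.
Convergents (p_i = a_i*p_{i-1} + p_{i-2}, q_i = a_i*q_{i-1} + q_{i-2} with p_{-2}=0, p_{-1}=1, q_{-2}=1, q_{-1}=0):
  i=0: a_0=11, p_0 = 11*1 + 0 = 11, q_0 = 11*0 + 1 = 1.
  i=1: a_1=1, p_1 = 1*11 + 1 = 12, q_1 = 1*1 + 0 = 1.
  i=2: a_2=2, p_2 = 2*12 + 11 = 35, q_2 = 2*1 + 1 = 3.
  i=3: a_3=1, p_3 = 1*35 + 12 = 47, q_3 = 1*3 + 1 = 4.
Check: 47^2 - 138*4^2 = 2209 - 2208 = 1, so (x, y) = (47, 4) solves the equation, and by the theorem it is the least positive solution.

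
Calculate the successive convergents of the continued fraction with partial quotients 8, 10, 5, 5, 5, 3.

Using the convergent recurrence p_i = a_i*p_{i-1} + p_{i-2}, q_i = a_i*q_{i-1} + q_{i-2} with p_{-2}=0, p_{-1}=1, q_{-2}=1, q_{-1}=0:
  i=0: a_0=8, p_0 = 8*1 + 0 = 8, q_0 = 8*0 + 1 = 1.
  i=1: a_1=10, p_1 = 10*8 + 1 = 81, q_1 = 10*1 + 0 = 10.
  i=2: a_2=5, p_2 = 5*81 + 8 = 413, q_2 = 5*10 + 1 = 51.
  i=3: a_3=5, p_3 = 5*413 + 81 = 2146, q_3 = 5*51 + 10 = 265.
  i=4: a_4=5, p_4 = 5*2146 + 413 = 11143, q_4 = 5*265 + 51 = 1376.
  i=5: a_5=3, p_5 = 3*11143 + 2146 = 35575, q_5 = 3*1376 + 265 = 4393.

8/1, 81/10, 413/51, 2146/265, 11143/1376, 35575/4393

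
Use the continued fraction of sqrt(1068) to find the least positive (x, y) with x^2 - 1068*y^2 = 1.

(x, y) = (11539207, 353094)

First expand sqrt(1068) as a continued fraction. With x_i = (sqrt(1068) + m_i)/d_i and (m_0, d_0) = (0, 1): a_0 = floor(sqrt(1068)) = 32, since 32^2 = 1024 <= 1068 < 1089 = 33^2.
Iterate m_{i+1} = d_i*a_i - m_i, d_{i+1} = (1068 - m_{i+1}^2)/d_i, a_{i+1} = floor((a_0 + m_{i+1})/d_{i+1}):
  m_1 = 1*32 - 0 = 32, d_1 = (1068 - 32^2)/1 = 44/1 = 44, a_1 = floor((32 + 32)/44) = 1.
  m_2 = 44*1 - 32 = 12, d_2 = (1068 - 12^2)/44 = 924/44 = 21, a_2 = floor((32 + 12)/21) = 2.
  m_3 = 21*2 - 12 = 30, d_3 = (1068 - 30^2)/21 = 168/21 = 8, a_3 = floor((32 + 30)/8) = 7.
  m_4 = 8*7 - 30 = 26, d_4 = (1068 - 26^2)/8 = 392/8 = 49, a_4 = floor((32 + 26)/49) = 1.
  m_5 = 49*1 - 26 = 23, d_5 = (1068 - 23^2)/49 = 539/49 = 11, a_5 = floor((32 + 23)/11) = 5.
  m_6 = 11*5 - 23 = 32, d_6 = (1068 - 32^2)/11 = 44/11 = 4, a_6 = floor((32 + 32)/4) = 16.
  m_7 = 4*16 - 32 = 32, d_7 = (1068 - 32^2)/4 = 44/4 = 11, a_7 = floor((32 + 32)/11) = 5.
  m_8 = 11*5 - 32 = 23, d_8 = (1068 - 23^2)/11 = 539/11 = 49, a_8 = floor((32 + 23)/49) = 1.
  m_9 = 49*1 - 23 = 26, d_9 = (1068 - 26^2)/49 = 392/49 = 8, a_9 = floor((32 + 26)/8) = 7.
  m_10 = 8*7 - 26 = 30, d_10 = (1068 - 30^2)/8 = 168/8 = 21, a_10 = floor((32 + 30)/21) = 2.
  m_11 = 21*2 - 30 = 12, d_11 = (1068 - 12^2)/21 = 924/21 = 44, a_11 = floor((32 + 12)/44) = 1.
  m_12 = 44*1 - 12 = 32, d_12 = (1068 - 32^2)/44 = 44/44 = 1, a_12 = floor((32 + 32)/1) = 64.
  m_13 = 1*64 - 32 = 32, d_13 = (1068 - 32^2)/1 = 44/1 = 44: (m_13, d_13) = (m_1, d_1) = (32, 44), so from here the quotients repeat a_1, ..., a_12; the period length is 12.
So sqrt(1068) = [32; (1, 2, 7, 1, 5, 16, 5, 1, 7, 2, 1, 64)] with period length k = 12.
k is even, so the fundamental solution of x^2 - 1068y^2 = 1 is (p_{k-1}, q_{k-1}) = (p_11, q_11); compute convergents through index 11.
Convergents (p_i = a_i*p_{i-1} + p_{i-2}, q_i = a_i*q_{i-1} + q_{i-2} with p_{-2}=0, p_{-1}=1, q_{-2}=1, q_{-1}=0):
  i=0: a_0=32, p_0 = 32*1 + 0 = 32, q_0 = 32*0 + 1 = 1.
  i=1: a_1=1, p_1 = 1*32 + 1 = 33, q_1 = 1*1 + 0 = 1.
  i=2: a_2=2, p_2 = 2*33 + 32 = 98, q_2 = 2*1 + 1 = 3.
  i=3: a_3=7, p_3 = 7*98 + 33 = 719, q_3 = 7*3 + 1 = 22.
  i=4: a_4=1, p_4 = 1*719 + 98 = 817, q_4 = 1*22 + 3 = 25.
  i=5: a_5=5, p_5 = 5*817 + 719 = 4804, q_5 = 5*25 + 22 = 147.
  i=6: a_6=16, p_6 = 16*4804 + 817 = 77681, q_6 = 16*147 + 25 = 2377.
  i=7: a_7=5, p_7 = 5*77681 + 4804 = 393209, q_7 = 5*2377 + 147 = 12032.
  i=8: a_8=1, p_8 = 1*393209 + 77681 = 470890, q_8 = 1*12032 + 2377 = 14409.
  i=9: a_9=7, p_9 = 7*470890 + 393209 = 3689439, q_9 = 7*14409 + 12032 = 112895.
  i=10: a_10=2, p_10 = 2*3689439 + 470890 = 7849768, q_10 = 2*112895 + 14409 = 240199.
  i=11: a_11=1, p_11 = 1*7849768 + 3689439 = 11539207, q_11 = 1*240199 + 112895 = 353094.
Check: 11539207^2 - 1068*353094^2 = 133153298188849 - 133153298188848 = 1, so (x, y) = (11539207, 353094) solves the equation, and by the theorem it is the least positive solution.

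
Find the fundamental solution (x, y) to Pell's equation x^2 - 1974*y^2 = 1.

First expand sqrt(1974) as a continued fraction. With x_i = (sqrt(1974) + m_i)/d_i and (m_0, d_0) = (0, 1): a_0 = floor(sqrt(1974)) = 44, since 44^2 = 1936 <= 1974 < 2025 = 45^2.
Iterate m_{i+1} = d_i*a_i - m_i, d_{i+1} = (1974 - m_{i+1}^2)/d_i, a_{i+1} = floor((a_0 + m_{i+1})/d_{i+1}):
  m_1 = 1*44 - 0 = 44, d_1 = (1974 - 44^2)/1 = 38/1 = 38, a_1 = floor((44 + 44)/38) = 2.
  m_2 = 38*2 - 44 = 32, d_2 = (1974 - 32^2)/38 = 950/38 = 25, a_2 = floor((44 + 32)/25) = 3.
  m_3 = 25*3 - 32 = 43, d_3 = (1974 - 43^2)/25 = 125/25 = 5, a_3 = floor((44 + 43)/5) = 17.
  m_4 = 5*17 - 43 = 42, d_4 = (1974 - 42^2)/5 = 210/5 = 42, a_4 = floor((44 + 42)/42) = 2.
  m_5 = 42*2 - 42 = 42, d_5 = (1974 - 42^2)/42 = 210/42 = 5, a_5 = floor((44 + 42)/5) = 17.
  m_6 = 5*17 - 42 = 43, d_6 = (1974 - 43^2)/5 = 125/5 = 25, a_6 = floor((44 + 43)/25) = 3.
  m_7 = 25*3 - 43 = 32, d_7 = (1974 - 32^2)/25 = 950/25 = 38, a_7 = floor((44 + 32)/38) = 2.
  m_8 = 38*2 - 32 = 44, d_8 = (1974 - 44^2)/38 = 38/38 = 1, a_8 = floor((44 + 44)/1) = 88.
  m_9 = 1*88 - 44 = 44, d_9 = (1974 - 44^2)/1 = 38/1 = 38: (m_9, d_9) = (m_1, d_1) = (44, 38), so from here the quotients repeat a_1, ..., a_8; the period length is 8.
So sqrt(1974) = [44; (2, 3, 17, 2, 17, 3, 2, 88)] with period length k = 8.
k is even, so the fundamental solution of x^2 - 1974y^2 = 1 is (p_{k-1}, q_{k-1}) = (p_7, q_7); compute convergents through index 7.
Convergents (p_i = a_i*p_{i-1} + p_{i-2}, q_i = a_i*q_{i-1} + q_{i-2} with p_{-2}=0, p_{-1}=1, q_{-2}=1, q_{-1}=0):
  i=0: a_0=44, p_0 = 44*1 + 0 = 44, q_0 = 44*0 + 1 = 1.
  i=1: a_1=2, p_1 = 2*44 + 1 = 89, q_1 = 2*1 + 0 = 2.
  i=2: a_2=3, p_2 = 3*89 + 44 = 311, q_2 = 3*2 + 1 = 7.
  i=3: a_3=17, p_3 = 17*311 + 89 = 5376, q_3 = 17*7 + 2 = 121.
  i=4: a_4=2, p_4 = 2*5376 + 311 = 11063, q_4 = 2*121 + 7 = 249.
  i=5: a_5=17, p_5 = 17*11063 + 5376 = 193447, q_5 = 17*249 + 121 = 4354.
  i=6: a_6=3, p_6 = 3*193447 + 11063 = 591404, q_6 = 3*4354 + 249 = 13311.
  i=7: a_7=2, p_7 = 2*591404 + 193447 = 1376255, q_7 = 2*13311 + 4354 = 30976.
Check: 1376255^2 - 1974*30976^2 = 1894077825025 - 1894077825024 = 1, so (x, y) = (1376255, 30976) solves the equation, and by the theorem it is the least positive solution.

(x, y) = (1376255, 30976)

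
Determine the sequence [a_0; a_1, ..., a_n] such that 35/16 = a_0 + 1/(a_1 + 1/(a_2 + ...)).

[2; 5, 3]

Run the Euclidean algorithm on 35 and 16; the successive quotients are the partial quotients a_0, a_1, ... (each step inverts the fractional part left over by the previous one):
  35 = 2*16 + 3, so a_0 = 2.
  16 = 5*3 + 1, so a_1 = 5.
  3 = 3*1 + 0, so a_2 = 3.
The remainder reaches 0 after 3 divisions, so the expansion has 3 partial quotients, read off in order.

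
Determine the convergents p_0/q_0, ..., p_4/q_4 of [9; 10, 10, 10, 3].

9/1, 91/10, 919/101, 9281/1020, 28762/3161

Using the convergent recurrence p_i = a_i*p_{i-1} + p_{i-2}, q_i = a_i*q_{i-1} + q_{i-2} with p_{-2}=0, p_{-1}=1, q_{-2}=1, q_{-1}=0:
  i=0: a_0=9, p_0 = 9*1 + 0 = 9, q_0 = 9*0 + 1 = 1.
  i=1: a_1=10, p_1 = 10*9 + 1 = 91, q_1 = 10*1 + 0 = 10.
  i=2: a_2=10, p_2 = 10*91 + 9 = 919, q_2 = 10*10 + 1 = 101.
  i=3: a_3=10, p_3 = 10*919 + 91 = 9281, q_3 = 10*101 + 10 = 1020.
  i=4: a_4=3, p_4 = 3*9281 + 919 = 28762, q_4 = 3*1020 + 101 = 3161.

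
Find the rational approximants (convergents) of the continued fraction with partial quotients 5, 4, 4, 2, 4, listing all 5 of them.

5/1, 21/4, 89/17, 199/38, 885/169

Using the convergent recurrence p_i = a_i*p_{i-1} + p_{i-2}, q_i = a_i*q_{i-1} + q_{i-2} with p_{-2}=0, p_{-1}=1, q_{-2}=1, q_{-1}=0:
  i=0: a_0=5, p_0 = 5*1 + 0 = 5, q_0 = 5*0 + 1 = 1.
  i=1: a_1=4, p_1 = 4*5 + 1 = 21, q_1 = 4*1 + 0 = 4.
  i=2: a_2=4, p_2 = 4*21 + 5 = 89, q_2 = 4*4 + 1 = 17.
  i=3: a_3=2, p_3 = 2*89 + 21 = 199, q_3 = 2*17 + 4 = 38.
  i=4: a_4=4, p_4 = 4*199 + 89 = 885, q_4 = 4*38 + 17 = 169.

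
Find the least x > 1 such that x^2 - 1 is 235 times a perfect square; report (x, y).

(x, y) = (46, 3)

First expand sqrt(235) as a continued fraction. With x_i = (sqrt(235) + m_i)/d_i and (m_0, d_0) = (0, 1): a_0 = floor(sqrt(235)) = 15, since 15^2 = 225 <= 235 < 256 = 16^2.
Iterate m_{i+1} = d_i*a_i - m_i, d_{i+1} = (235 - m_{i+1}^2)/d_i, a_{i+1} = floor((a_0 + m_{i+1})/d_{i+1}):
  m_1 = 1*15 - 0 = 15, d_1 = (235 - 15^2)/1 = 10/1 = 10, a_1 = floor((15 + 15)/10) = 3.
  m_2 = 10*3 - 15 = 15, d_2 = (235 - 15^2)/10 = 10/10 = 1, a_2 = floor((15 + 15)/1) = 30.
  m_3 = 1*30 - 15 = 15, d_3 = (235 - 15^2)/1 = 10/1 = 10: (m_3, d_3) = (m_1, d_1) = (15, 10), so from here the quotients repeat a_1, a_2; the period length is 2.
So sqrt(235) = [15; (3, 30)] with period length k = 2.
k is even, so the fundamental solution of x^2 - 235y^2 = 1 is (p_{k-1}, q_{k-1}) = (p_1, q_1); compute convergents through index 1.
Convergents (p_i = a_i*p_{i-1} + p_{i-2}, q_i = a_i*q_{i-1} + q_{i-2} with p_{-2}=0, p_{-1}=1, q_{-2}=1, q_{-1}=0):
  i=0: a_0=15, p_0 = 15*1 + 0 = 15, q_0 = 15*0 + 1 = 1.
  i=1: a_1=3, p_1 = 3*15 + 1 = 46, q_1 = 3*1 + 0 = 3.
Check: 46^2 - 235*3^2 = 2116 - 2115 = 1, so (x, y) = (46, 3) solves the equation, and by the theorem it is the least positive solution.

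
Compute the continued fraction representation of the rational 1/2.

Run the Euclidean algorithm on 1 and 2; the successive quotients are the partial quotients a_0, a_1, ... (each step inverts the fractional part left over by the previous one):
  1 = 0*2 + 1, so a_0 = 0.
  2 = 2*1 + 0, so a_1 = 2.
The remainder reaches 0 after 2 divisions, so the expansion has 2 partial quotients, read off in order.

[0; 2]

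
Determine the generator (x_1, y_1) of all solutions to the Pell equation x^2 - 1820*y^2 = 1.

First expand sqrt(1820) as a continued fraction. With x_i = (sqrt(1820) + m_i)/d_i and (m_0, d_0) = (0, 1): a_0 = floor(sqrt(1820)) = 42, since 42^2 = 1764 <= 1820 < 1849 = 43^2.
Iterate m_{i+1} = d_i*a_i - m_i, d_{i+1} = (1820 - m_{i+1}^2)/d_i, a_{i+1} = floor((a_0 + m_{i+1})/d_{i+1}):
  m_1 = 1*42 - 0 = 42, d_1 = (1820 - 42^2)/1 = 56/1 = 56, a_1 = floor((42 + 42)/56) = 1.
  m_2 = 56*1 - 42 = 14, d_2 = (1820 - 14^2)/56 = 1624/56 = 29, a_2 = floor((42 + 14)/29) = 1.
  m_3 = 29*1 - 14 = 15, d_3 = (1820 - 15^2)/29 = 1595/29 = 55, a_3 = floor((42 + 15)/55) = 1.
  m_4 = 55*1 - 15 = 40, d_4 = (1820 - 40^2)/55 = 220/55 = 4, a_4 = floor((42 + 40)/4) = 20.
  m_5 = 4*20 - 40 = 40, d_5 = (1820 - 40^2)/4 = 220/4 = 55, a_5 = floor((42 + 40)/55) = 1.
  m_6 = 55*1 - 40 = 15, d_6 = (1820 - 15^2)/55 = 1595/55 = 29, a_6 = floor((42 + 15)/29) = 1.
  m_7 = 29*1 - 15 = 14, d_7 = (1820 - 14^2)/29 = 1624/29 = 56, a_7 = floor((42 + 14)/56) = 1.
  m_8 = 56*1 - 14 = 42, d_8 = (1820 - 42^2)/56 = 56/56 = 1, a_8 = floor((42 + 42)/1) = 84.
  m_9 = 1*84 - 42 = 42, d_9 = (1820 - 42^2)/1 = 56/1 = 56: (m_9, d_9) = (m_1, d_1) = (42, 56), so from here the quotients repeat a_1, ..., a_8; the period length is 8.
So sqrt(1820) = [42; (1, 1, 1, 20, 1, 1, 1, 84)] with period length k = 8.
k is even, so the fundamental solution of x^2 - 1820y^2 = 1 is (p_{k-1}, q_{k-1}) = (p_7, q_7); compute convergents through index 7.
Convergents (p_i = a_i*p_{i-1} + p_{i-2}, q_i = a_i*q_{i-1} + q_{i-2} with p_{-2}=0, p_{-1}=1, q_{-2}=1, q_{-1}=0):
  i=0: a_0=42, p_0 = 42*1 + 0 = 42, q_0 = 42*0 + 1 = 1.
  i=1: a_1=1, p_1 = 1*42 + 1 = 43, q_1 = 1*1 + 0 = 1.
  i=2: a_2=1, p_2 = 1*43 + 42 = 85, q_2 = 1*1 + 1 = 2.
  i=3: a_3=1, p_3 = 1*85 + 43 = 128, q_3 = 1*2 + 1 = 3.
  i=4: a_4=20, p_4 = 20*128 + 85 = 2645, q_4 = 20*3 + 2 = 62.
  i=5: a_5=1, p_5 = 1*2645 + 128 = 2773, q_5 = 1*62 + 3 = 65.
  i=6: a_6=1, p_6 = 1*2773 + 2645 = 5418, q_6 = 1*65 + 62 = 127.
  i=7: a_7=1, p_7 = 1*5418 + 2773 = 8191, q_7 = 1*127 + 65 = 192.
Check: 8191^2 - 1820*192^2 = 67092481 - 67092480 = 1, so (x, y) = (8191, 192) solves the equation, and by the theorem it is the least positive solution.

(x, y) = (8191, 192)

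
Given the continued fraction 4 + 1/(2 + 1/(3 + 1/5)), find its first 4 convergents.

4/1, 9/2, 31/7, 164/37

Using the convergent recurrence p_i = a_i*p_{i-1} + p_{i-2}, q_i = a_i*q_{i-1} + q_{i-2} with p_{-2}=0, p_{-1}=1, q_{-2}=1, q_{-1}=0:
  i=0: a_0=4, p_0 = 4*1 + 0 = 4, q_0 = 4*0 + 1 = 1.
  i=1: a_1=2, p_1 = 2*4 + 1 = 9, q_1 = 2*1 + 0 = 2.
  i=2: a_2=3, p_2 = 3*9 + 4 = 31, q_2 = 3*2 + 1 = 7.
  i=3: a_3=5, p_3 = 5*31 + 9 = 164, q_3 = 5*7 + 2 = 37.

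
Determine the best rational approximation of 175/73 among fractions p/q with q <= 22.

12/5

Expand x = 175/73 as a continued fraction with the Euclidean algorithm:
  175 = 2*73 + 29, so a_0 = 2.
  73 = 2*29 + 15, so a_1 = 2.
  29 = 1*15 + 14, so a_2 = 1.
  15 = 1*14 + 1, so a_3 = 1.
  14 = 14*1 + 0, so a_4 = 14.
so x = [2; 2, 1, 1, 14].
Convergents (p_i = a_i*p_{i-1} + p_{i-2}, q_i = a_i*q_{i-1} + q_{i-2} with p_{-2}=0, p_{-1}=1, q_{-2}=1, q_{-1}=0), until the denominator exceeds 22:
  i=0: a_0=2, p_0 = 2*1 + 0 = 2, q_0 = 2*0 + 1 = 1.
  i=1: a_1=2, p_1 = 2*2 + 1 = 5, q_1 = 2*1 + 0 = 2.
  i=2: a_2=1, p_2 = 1*5 + 2 = 7, q_2 = 1*2 + 1 = 3.
  i=3: a_3=1, p_3 = 1*7 + 5 = 12, q_3 = 1*3 + 2 = 5.
  i=4: a_4=14, p_4 = 14*12 + 7 = 175, q_4 = 14*5 + 3 = 73.
q_4 = 73 > 22, so the last convergent with denominator <= 22 is p_3/q_3 = 12/5.
The closest fraction with denominator <= 22 is either p_3/q_3 or the intermediate fraction (k*p_3 + p_2)/(k*q_3 + q_2) with the largest k >= 1 whose denominator stays <= 22; these approach x as k grows, and every other convergent or intermediate fraction in range is farther away.
Largest k: floor((22 - q_2)/q_3) = floor((22 - 3)/5) = 3.
That gives (3*12 + 7)/(3*5 + 3) = 43/18.
Compare the errors: |x - 12/5| = |175*5 - 12*73|/(73*5) = 1/365, and |x - 43/18| = |175*18 - 43*73|/(73*18) = 11/1314.
Cross-multiplying, 1*1314 = 1314 < 4015 = 11*365, so 1/365 is smaller: the convergent 12/5 is closer to x than 43/18.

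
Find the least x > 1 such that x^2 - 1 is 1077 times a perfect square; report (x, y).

(x, y) = (23522399, 716760)

First expand sqrt(1077) as a continued fraction. With x_i = (sqrt(1077) + m_i)/d_i and (m_0, d_0) = (0, 1): a_0 = floor(sqrt(1077)) = 32, since 32^2 = 1024 <= 1077 < 1089 = 33^2.
Iterate m_{i+1} = d_i*a_i - m_i, d_{i+1} = (1077 - m_{i+1}^2)/d_i, a_{i+1} = floor((a_0 + m_{i+1})/d_{i+1}):
  m_1 = 1*32 - 0 = 32, d_1 = (1077 - 32^2)/1 = 53/1 = 53, a_1 = floor((32 + 32)/53) = 1.
  m_2 = 53*1 - 32 = 21, d_2 = (1077 - 21^2)/53 = 636/53 = 12, a_2 = floor((32 + 21)/12) = 4.
  m_3 = 12*4 - 21 = 27, d_3 = (1077 - 27^2)/12 = 348/12 = 29, a_3 = floor((32 + 27)/29) = 2.
  m_4 = 29*2 - 27 = 31, d_4 = (1077 - 31^2)/29 = 116/29 = 4, a_4 = floor((32 + 31)/4) = 15.
  m_5 = 4*15 - 31 = 29, d_5 = (1077 - 29^2)/4 = 236/4 = 59, a_5 = floor((32 + 29)/59) = 1.
  m_6 = 59*1 - 29 = 30, d_6 = (1077 - 30^2)/59 = 177/59 = 3, a_6 = floor((32 + 30)/3) = 20.
  m_7 = 3*20 - 30 = 30, d_7 = (1077 - 30^2)/3 = 177/3 = 59, a_7 = floor((32 + 30)/59) = 1.
  m_8 = 59*1 - 30 = 29, d_8 = (1077 - 29^2)/59 = 236/59 = 4, a_8 = floor((32 + 29)/4) = 15.
  m_9 = 4*15 - 29 = 31, d_9 = (1077 - 31^2)/4 = 116/4 = 29, a_9 = floor((32 + 31)/29) = 2.
  m_10 = 29*2 - 31 = 27, d_10 = (1077 - 27^2)/29 = 348/29 = 12, a_10 = floor((32 + 27)/12) = 4.
  m_11 = 12*4 - 27 = 21, d_11 = (1077 - 21^2)/12 = 636/12 = 53, a_11 = floor((32 + 21)/53) = 1.
  m_12 = 53*1 - 21 = 32, d_12 = (1077 - 32^2)/53 = 53/53 = 1, a_12 = floor((32 + 32)/1) = 64.
  m_13 = 1*64 - 32 = 32, d_13 = (1077 - 32^2)/1 = 53/1 = 53: (m_13, d_13) = (m_1, d_1) = (32, 53), so from here the quotients repeat a_1, ..., a_12; the period length is 12.
So sqrt(1077) = [32; (1, 4, 2, 15, 1, 20, 1, 15, 2, 4, 1, 64)] with period length k = 12.
k is even, so the fundamental solution of x^2 - 1077y^2 = 1 is (p_{k-1}, q_{k-1}) = (p_11, q_11); compute convergents through index 11.
Convergents (p_i = a_i*p_{i-1} + p_{i-2}, q_i = a_i*q_{i-1} + q_{i-2} with p_{-2}=0, p_{-1}=1, q_{-2}=1, q_{-1}=0):
  i=0: a_0=32, p_0 = 32*1 + 0 = 32, q_0 = 32*0 + 1 = 1.
  i=1: a_1=1, p_1 = 1*32 + 1 = 33, q_1 = 1*1 + 0 = 1.
  i=2: a_2=4, p_2 = 4*33 + 32 = 164, q_2 = 4*1 + 1 = 5.
  i=3: a_3=2, p_3 = 2*164 + 33 = 361, q_3 = 2*5 + 1 = 11.
  i=4: a_4=15, p_4 = 15*361 + 164 = 5579, q_4 = 15*11 + 5 = 170.
  i=5: a_5=1, p_5 = 1*5579 + 361 = 5940, q_5 = 1*170 + 11 = 181.
  i=6: a_6=20, p_6 = 20*5940 + 5579 = 124379, q_6 = 20*181 + 170 = 3790.
  i=7: a_7=1, p_7 = 1*124379 + 5940 = 130319, q_7 = 1*3790 + 181 = 3971.
  i=8: a_8=15, p_8 = 15*130319 + 124379 = 2079164, q_8 = 15*3971 + 3790 = 63355.
  i=9: a_9=2, p_9 = 2*2079164 + 130319 = 4288647, q_9 = 2*63355 + 3971 = 130681.
  i=10: a_10=4, p_10 = 4*4288647 + 2079164 = 19233752, q_10 = 4*130681 + 63355 = 586079.
  i=11: a_11=1, p_11 = 1*19233752 + 4288647 = 23522399, q_11 = 1*586079 + 130681 = 716760.
Check: 23522399^2 - 1077*716760^2 = 553303254715201 - 553303254715200 = 1, so (x, y) = (23522399, 716760) solves the equation, and by the theorem it is the least positive solution.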